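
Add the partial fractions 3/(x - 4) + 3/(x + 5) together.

Common denominator (x - 4)(x + 5). Numerator: 3(x + 5) + 3(x - 4) = (3x + 15) + (3x - 12) = 6x + 3
Result: (6x + 3)/[(x - 4)(x + 5)]


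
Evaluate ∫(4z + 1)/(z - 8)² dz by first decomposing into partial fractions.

Decompose: A = 4, B = 4·8 + 1 = 33, so (4z + 1)/(z - 8)² = 4/(z - 8) + 33/(z - 8)². Integrate: ∫ A/(z - 8) dz = 4 ln|(z - 8)|; ∫ B/(z - 8)² dz = -33/(z - 8). Sum: 4 ln|(z - 8)| - 33/(z - 8) + C


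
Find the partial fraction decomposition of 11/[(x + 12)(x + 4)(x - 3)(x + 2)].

Using Heaviside cover-up: (-11/1200)/(x + 12) + (11/112)/(x + 4) + (11/525)/(x - 3) - (11/100)/(x + 2)


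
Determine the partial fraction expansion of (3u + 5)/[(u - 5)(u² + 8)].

At u=5: α = (3·5 + 5)/(5² + 8) = 20/33. β = -α = -20/33, γ = 3 - 5·α = -1/33
Result: (20/33)/(u - 5) - ((20/33)u + 1/33)/(u² + 8)


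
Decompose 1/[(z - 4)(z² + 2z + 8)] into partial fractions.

Cover-up at z = 4: P = 1/(4² + 2·4 + 8) = 1/32. Then Q = -P = -1/32, R = -P·(2 + 4) = -3/16
Result: (1/32)/(z - 4) - ((1/32)z + 3/16)/(z² + 2z + 8)


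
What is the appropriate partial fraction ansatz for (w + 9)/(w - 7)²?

Repeated linear factor: P/(w - 7) + Q/(w - 7)²


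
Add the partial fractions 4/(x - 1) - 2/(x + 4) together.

Common denominator (x - 1)(x + 4). Numerator: 4(x + 4) - 2(x - 1) = (4x + 16) - (2x - 2) = 2x + 18
Result: (2x + 18)/[(x - 1)(x + 4)]


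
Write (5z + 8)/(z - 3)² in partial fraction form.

(5z + 8) = α(z - 3) + β. At z = 3: β = 5·3 + 8 = 23. Coeff of z: α = 5
Result: 5/(z - 3) + 23/(z - 3)²


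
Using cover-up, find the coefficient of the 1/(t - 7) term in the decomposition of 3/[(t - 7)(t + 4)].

Cover (t - 7), set t=7: 3/((t + 4) at t=7) = 3/(11) = 3/11


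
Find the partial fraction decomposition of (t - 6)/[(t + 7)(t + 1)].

At t=-7: α = (1·(-7) - 6)/(-7 + 1) = 13/6. At t=-1: β = (1·(-1) - 6)/(-1 + 7) = -7/6
Result: (13/6)/(t + 7) - (7/6)/(t + 1)


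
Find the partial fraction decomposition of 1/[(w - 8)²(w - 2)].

Cover-up at w=2: C = 1/(2 - 8)² = 1/36. Cover-up at w=8: B = 1/(8 - 2) = 1/6. Comparing w² coeff: A = -C = -1/36
Result: (-1/36)/(w - 8) + (1/6)/(w - 8)² + (1/36)/(w - 2)


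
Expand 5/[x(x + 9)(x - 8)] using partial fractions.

Using cover-up method: A = -5/72, B = 5/153, C = 5/136
Result: (-5/72)/x + (5/153)/(x + 9) + (5/136)/(x - 8)


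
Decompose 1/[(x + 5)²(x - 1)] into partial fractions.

Cover-up at x=1: R = 1/(1 + 5)² = 1/36. Cover-up at x=-5: Q = 1/(-5 - 1) = -1/6. Comparing x² coeff: P = -R = -1/36
Result: (-1/36)/(x + 5) - (1/6)/(x + 5)² + (1/36)/(x - 1)


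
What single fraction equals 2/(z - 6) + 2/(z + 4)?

Common denominator (z - 6)(z + 4). Numerator: 2(z + 4) + 2(z - 6) = (2z + 8) + (2z - 12) = 4z - 4
Result: (4z - 4)/[(z - 6)(z + 4)]


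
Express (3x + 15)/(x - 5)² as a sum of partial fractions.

(3x + 15) = α(x - 5) + β. At x = 5: β = 3·5 + 15 = 30. Coeff of x: α = 3
Result: 3/(x - 5) + 30/(x - 5)²


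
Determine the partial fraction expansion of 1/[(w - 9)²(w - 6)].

Cover-up at w=6: γ = 1/(6 - 9)² = 1/9. Cover-up at w=9: β = 1/(9 - 6) = 1/3. Comparing w² coeff: α = -γ = -1/9
Result: (-1/9)/(w - 9) + (1/3)/(w - 9)² + (1/9)/(w - 6)


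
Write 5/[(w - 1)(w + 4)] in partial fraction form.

5/(w - 1)(w + 4) = α/(w - 1) + β/(w + 4). α = 5/(1 + 4) = 1, β = 5/(-4 - 1) = -1
Result: 1/(w - 1) - 1/(w + 4)


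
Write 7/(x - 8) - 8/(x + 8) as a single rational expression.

Common denominator (x - 8)(x + 8). Numerator: 7(x + 8) - 8(x - 8) = (7x + 56) - (8x - 64) = -x + 120
Result: (-x + 120)/[(x - 8)(x + 8)]


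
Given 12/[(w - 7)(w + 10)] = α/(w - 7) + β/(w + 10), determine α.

Cover-up at w = 7: α = 12/(7 + 10) = 12/17


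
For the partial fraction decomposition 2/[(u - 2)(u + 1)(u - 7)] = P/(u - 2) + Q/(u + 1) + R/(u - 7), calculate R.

Cover-up at u = 7: R = 2/[(7 - 2)(7 + 1)] = 2/[(5)(8)] = 2/40 = 1/20


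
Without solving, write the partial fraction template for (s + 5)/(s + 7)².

Repeated linear factor: α/(s + 7) + β/(s + 7)²


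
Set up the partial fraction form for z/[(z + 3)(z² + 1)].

Linear + irreducible quadratic: P/(z + 3) + (Qz + R)/(z² + 1)


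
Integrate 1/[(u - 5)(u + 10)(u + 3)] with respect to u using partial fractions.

Cover-up: A = 1/120, B = 1/105, C = -1/56. Decomposition: (1/120)/(u - 5) + (1/105)/(u + 10) - (1/56)/(u + 3). Integrate each term: (1/120) ln|(u - 5)| + (1/105) ln|(u + 10)| - (1/56) ln|(u + 3)| + C


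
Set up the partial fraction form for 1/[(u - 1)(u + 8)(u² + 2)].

Two linear + quadratic: P/(u - 1) + Q/(u + 8) + (Ru + S)/(u² + 2)


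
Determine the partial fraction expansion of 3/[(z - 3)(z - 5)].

3/(z - 3)(z - 5) = P/(z - 3) + Q/(z - 5). P = 3/(3 - 5) = -3/2, Q = 3/(5 - 3) = 3/2
Result: (-3/2)/(z - 3) + (3/2)/(z - 5)


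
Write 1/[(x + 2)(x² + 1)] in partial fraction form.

Cover-up at x = -2: P = 1/((-2)² + 1) = 1/5. Then Q = -P = -1/5, R = -P·(0 - 2) = 2/5
Result: (1/5)/(x + 2) - ((1/5)x - 2/5)/(x² + 1)


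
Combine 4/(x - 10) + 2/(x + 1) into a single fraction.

Common denominator (x - 10)(x + 1). Numerator: 4(x + 1) + 2(x - 10) = (4x + 4) + (2x - 20) = 6x - 16
Result: (6x - 16)/[(x - 10)(x + 1)]


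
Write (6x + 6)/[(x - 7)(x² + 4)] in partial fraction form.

At x=7: α = (6·7 + 6)/(7² + 4) = 48/53. β = -α = -48/53, γ = 6 - 7·α = -18/53
Result: (48/53)/(x - 7) - ((48/53)x + 18/53)/(x² + 4)


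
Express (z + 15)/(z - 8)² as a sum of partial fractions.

(z + 15) = α(z - 8) + β. At z = 8: β = 1·8 + 15 = 23. Coeff of z: α = 1
Result: 1/(z - 8) + 23/(z - 8)²


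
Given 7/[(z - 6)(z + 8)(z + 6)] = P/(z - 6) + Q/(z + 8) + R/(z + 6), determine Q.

Cover-up at z = -8: Q = 7/[(-8 - 6)(-8 + 6)] = 7/[(-14)(-2)] = 7/28 = 1/4


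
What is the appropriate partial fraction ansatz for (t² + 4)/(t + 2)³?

Repeated linear factor (power 3): A/(t + 2) + B/(t + 2)² + C/(t + 2)³


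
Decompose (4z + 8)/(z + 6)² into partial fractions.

(4z + 8) = A(z + 6) + B. At z = -6: B = 4·(-6) + 8 = -16. Coeff of z: A = 4
Result: 4/(z + 6) - 16/(z + 6)²


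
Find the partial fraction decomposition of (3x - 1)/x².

(3x - 1) = αx + β. At x = 0: β = 3·0 - 1 = -1. Coeff of x: α = 3
Result: 3/x - 1/x²


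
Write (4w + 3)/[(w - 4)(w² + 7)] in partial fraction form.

At w=4: P = (4·4 + 3)/(4² + 7) = 19/23. Q = -P = -19/23, R = 4 - 4·P = 16/23
Result: (19/23)/(w - 4) - ((19/23)w - 16/23)/(w² + 7)


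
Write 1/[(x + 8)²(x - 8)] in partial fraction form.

Cover-up at x=8: R = 1/(8 + 8)² = 1/256. Cover-up at x=-8: Q = 1/(-8 - 8) = -1/16. Comparing x² coeff: P = -R = -1/256
Result: (-1/256)/(x + 8) - (1/16)/(x + 8)² + (1/256)/(x - 8)


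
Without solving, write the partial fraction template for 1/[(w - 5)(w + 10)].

Distinct linear factors: P/(w - 5) + Q/(w + 10)


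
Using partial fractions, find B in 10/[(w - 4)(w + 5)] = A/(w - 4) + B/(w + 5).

Cover-up at w = -5: B = 10/(-5 - 4) = -10/9


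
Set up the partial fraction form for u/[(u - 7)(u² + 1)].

Linear + irreducible quadratic: P/(u - 7) + (Qu + R)/(u² + 1)


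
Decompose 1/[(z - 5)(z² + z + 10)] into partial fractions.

Cover-up at z = 5: α = 1/(5² + 1·5 + 10) = 1/40. Then β = -α = -1/40, γ = -α·(1 + 5) = -3/20
Result: (1/40)/(z - 5) - ((1/40)z + 3/20)/(z² + z + 10)


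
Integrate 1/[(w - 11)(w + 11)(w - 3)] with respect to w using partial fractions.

Cover-up: α = 1/176, β = 1/308, γ = -1/112. Decomposition: (1/176)/(w - 11) + (1/308)/(w + 11) - (1/112)/(w - 3). Integrate each term: (1/176) ln|(w - 11)| + (1/308) ln|(w + 11)| - (1/112) ln|(w - 3)| + C


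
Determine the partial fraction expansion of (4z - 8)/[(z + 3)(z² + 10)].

At z=-3: α = (4·(-3) - 8)/((-3)² + 10) = -20/19. β = -α = 20/19, γ = 4 - (-3)·α = 16/19
Result: (-20/19)/(z + 3) + ((20/19)z + 16/19)/(z² + 10)


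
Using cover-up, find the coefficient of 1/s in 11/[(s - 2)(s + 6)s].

Cover s, set s=0: 11/[(0 - 2)(0 + 6)] = -11/12


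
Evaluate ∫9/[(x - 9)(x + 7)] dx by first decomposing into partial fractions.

Decompose: 9/[(x - 9)(x + 7)] = (9/16)/(x - 9) - (9/16)/(x + 7). Integrate each term: (9/16) ln|(x - 9)| - (9/16) ln|(x + 7)| + C


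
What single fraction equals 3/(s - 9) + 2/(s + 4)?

Common denominator (s - 9)(s + 4). Numerator: 3(s + 4) + 2(s - 9) = (3s + 12) + (2s - 18) = 5s - 6
Result: (5s - 6)/[(s - 9)(s + 4)]


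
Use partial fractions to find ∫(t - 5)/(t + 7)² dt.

Decompose: P = 1, Q = 1·(-7) - 5 = -12, so (t - 5)/(t + 7)² = 1/(t + 7) - 12/(t + 7)². Integrate: ∫ P/(t + 7) dt = ln|(t + 7)|; ∫ Q/(t + 7)² dt = 12/(t + 7). Sum: ln|(t + 7)| + 12/(t + 7) + C


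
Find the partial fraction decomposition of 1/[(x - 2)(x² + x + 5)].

Cover-up at x = 2: A = 1/(2² + 1·2 + 5) = 1/11. Then B = -A = -1/11, C = -A·(1 + 2) = -3/11
Result: (1/11)/(x - 2) - ((1/11)x + 3/11)/(x² + x + 5)


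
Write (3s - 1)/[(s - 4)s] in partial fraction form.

At s=4: P = (3·4 - 1)/(4 - 0) = 11/4. At s=0: Q = (3·0 - 1)/(0 - 4) = 1/4
Result: (11/4)/(s - 4) + (1/4)/s


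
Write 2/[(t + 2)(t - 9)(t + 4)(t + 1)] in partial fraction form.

Using Heaviside cover-up: (1/11)/(t + 2) + (1/715)/(t - 9) - (1/39)/(t + 4) - (1/15)/(t + 1)


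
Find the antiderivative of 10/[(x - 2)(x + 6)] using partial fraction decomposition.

Decompose: 10/[(x - 2)(x + 6)] = (5/4)/(x - 2) - (5/4)/(x + 6). Integrate each term: (5/4) ln|(x - 2)| - (5/4) ln|(x + 6)| + C


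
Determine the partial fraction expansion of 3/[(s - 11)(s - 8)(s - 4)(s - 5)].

Using Heaviside cover-up: (1/42)/(s - 11) - (1/12)/(s - 8) - (3/28)/(s - 4) + (1/6)/(s - 5)


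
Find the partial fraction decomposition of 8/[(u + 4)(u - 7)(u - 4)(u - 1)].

Using Heaviside cover-up: (-1/55)/(u + 4) + (4/99)/(u - 7) - (1/9)/(u - 4) + (4/45)/(u - 1)


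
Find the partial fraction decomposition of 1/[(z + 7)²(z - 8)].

Cover-up at z=8: R = 1/(8 + 7)² = 1/225. Cover-up at z=-7: Q = 1/(-7 - 8) = -1/15. Comparing z² coeff: P = -R = -1/225
Result: (-1/225)/(z + 7) - (1/15)/(z + 7)² + (1/225)/(z - 8)


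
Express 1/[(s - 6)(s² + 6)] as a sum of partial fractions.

Cover-up at s = 6: α = 1/(6² + 6) = 1/42. Then β = -α = -1/42, γ = -α·(0 + 6) = -1/7
Result: (1/42)/(s - 6) - ((1/42)s + 1/7)/(s² + 6)


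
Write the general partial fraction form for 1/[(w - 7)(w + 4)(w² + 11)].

Two linear + quadratic: A/(w - 7) + B/(w + 4) + (Cw + D)/(w² + 11)


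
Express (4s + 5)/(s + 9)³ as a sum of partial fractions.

(4s + 5) = α(s + 9)² + β(s + 9) + γ. At s = -9: γ = 4·(-9) + 5 = -31. Coefficients: α = 0, β = 4
Result: 4/(s + 9)² - 31/(s + 9)³


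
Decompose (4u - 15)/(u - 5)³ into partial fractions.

(4u - 15) = P(u - 5)² + Q(u - 5) + R. At u = 5: R = 4·5 - 15 = 5. Coefficients: P = 0, Q = 4
Result: 4/(u - 5)² + 5/(u - 5)³


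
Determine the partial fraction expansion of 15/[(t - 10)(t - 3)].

15/(t - 10)(t - 3) = α/(t - 10) + β/(t - 3). α = 15/(10 - 3) = 15/7, β = 15/(3 - 10) = -15/7
Result: (15/7)/(t - 10) - (15/7)/(t - 3)


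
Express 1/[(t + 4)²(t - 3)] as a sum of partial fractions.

Cover-up at t=3: γ = 1/(3 + 4)² = 1/49. Cover-up at t=-4: β = 1/(-4 - 3) = -1/7. Comparing t² coeff: α = -γ = -1/49
Result: (-1/49)/(t + 4) - (1/7)/(t + 4)² + (1/49)/(t - 3)


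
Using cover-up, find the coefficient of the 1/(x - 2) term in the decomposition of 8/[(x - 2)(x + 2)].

Cover (x - 2), set x=2: 8/((x + 2) at x=2) = 8/(4) = 2


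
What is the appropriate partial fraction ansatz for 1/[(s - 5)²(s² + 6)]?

Repeated linear + quadratic: A/(s - 5) + B/(s - 5)² + (Cs + D)/(s² + 6)


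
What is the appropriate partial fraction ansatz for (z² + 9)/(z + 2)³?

Repeated linear factor (power 3): A/(z + 2) + B/(z + 2)² + C/(z + 2)³


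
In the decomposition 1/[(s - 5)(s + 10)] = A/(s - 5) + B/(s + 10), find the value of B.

Cover-up at s = -10: B = 1/(-10 - 5) = -1/15


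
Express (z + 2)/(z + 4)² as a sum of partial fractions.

(z + 2) = α(z + 4) + β. At z = -4: β = 1·(-4) + 2 = -2. Coeff of z: α = 1
Result: 1/(z + 4) - 2/(z + 4)²


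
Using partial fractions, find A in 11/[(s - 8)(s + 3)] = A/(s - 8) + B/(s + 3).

Cover-up at s = 8: A = 11/(8 + 3) = 11/11 = 1


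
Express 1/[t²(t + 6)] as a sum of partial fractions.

Cover-up at t=-6: γ = 1/(-6 - 0)² = 1/36. Cover-up at t=0: β = 1/(0 + 6) = 1/6. Comparing t² coeff: α = -γ = -1/36
Result: (-1/36)/t + (1/6)/t² + (1/36)/(t + 6)


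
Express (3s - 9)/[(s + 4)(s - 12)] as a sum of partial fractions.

At s=-4: A = (3·(-4) - 9)/(-4 - 12) = 21/16. At s=12: B = (3·12 - 9)/(12 + 4) = 27/16
Result: (21/16)/(s + 4) + (27/16)/(s - 12)


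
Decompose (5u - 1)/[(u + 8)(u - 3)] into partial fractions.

At u=-8: α = (5·(-8) - 1)/(-8 - 3) = 41/11. At u=3: β = (5·3 - 1)/(3 + 8) = 14/11
Result: (41/11)/(u + 8) + (14/11)/(u - 3)


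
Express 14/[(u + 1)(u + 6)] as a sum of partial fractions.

14/(u + 1)(u + 6) = A/(u + 1) + B/(u + 6). A = 14/(-1 + 6) = 14/5, B = 14/(-6 + 1) = -14/5
Result: (14/5)/(u + 1) - (14/5)/(u + 6)


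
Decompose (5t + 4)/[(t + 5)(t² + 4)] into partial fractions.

At t=-5: A = (5·(-5) + 4)/((-5)² + 4) = -21/29. B = -A = 21/29, C = 5 - (-5)·A = 40/29
Result: (-21/29)/(t + 5) + ((21/29)t + 40/29)/(t² + 4)


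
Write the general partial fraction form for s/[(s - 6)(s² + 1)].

Linear + irreducible quadratic: P/(s - 6) + (Qs + R)/(s² + 1)


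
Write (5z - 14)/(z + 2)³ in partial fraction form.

(5z - 14) = P(z + 2)² + Q(z + 2) + R. At z = -2: R = 5·(-2) - 14 = -24. Coefficients: P = 0, Q = 5
Result: 5/(z + 2)² - 24/(z + 2)³


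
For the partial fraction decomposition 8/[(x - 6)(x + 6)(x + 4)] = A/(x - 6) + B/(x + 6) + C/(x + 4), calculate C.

Cover-up at x = -4: C = 8/[(-4 - 6)(-4 + 6)] = 8/[(-10)(2)] = -8/20 = -2/5


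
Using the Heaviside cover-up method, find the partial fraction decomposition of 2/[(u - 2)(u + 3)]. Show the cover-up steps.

Cover (u - 2): set u=2, get A = 2/(2 + 3) = 2/5. Cover (u + 3): set u=-3, get B = 2/(-3 - 2) = -2/5.
Result: (2/5)/(u - 2) - (2/5)/(u + 3)


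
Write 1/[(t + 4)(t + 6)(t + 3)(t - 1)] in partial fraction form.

Using Heaviside cover-up: (1/10)/(t + 4) - (1/42)/(t + 6) - (1/12)/(t + 3) + (1/140)/(t - 1)


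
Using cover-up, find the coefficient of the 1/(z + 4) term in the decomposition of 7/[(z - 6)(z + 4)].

Cover (z + 4), set z=-4: 7/((z - 6) at z=-4) = 7/(-10) = -7/10


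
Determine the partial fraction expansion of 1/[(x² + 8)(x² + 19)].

Coefficient matching gives A = C = 0, B = 1/(19-8) = 1/11, D = -B = -1/11
Result: (1/11)/(x² + 8) - (1/11)/(x² + 19)


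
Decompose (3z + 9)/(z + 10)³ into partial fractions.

(3z + 9) = α(z + 10)² + β(z + 10) + γ. At z = -10: γ = 3·(-10) + 9 = -21. Coefficients: α = 0, β = 3
Result: 3/(z + 10)² - 21/(z + 10)³


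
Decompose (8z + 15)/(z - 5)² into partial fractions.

(8z + 15) = α(z - 5) + β. At z = 5: β = 8·5 + 15 = 55. Coeff of z: α = 8
Result: 8/(z - 5) + 55/(z - 5)²


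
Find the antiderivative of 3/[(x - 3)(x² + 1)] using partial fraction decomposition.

Cover-up at x=3: P = 3/(3²+1) = 3/10. Coeff matching: Q = -3/10, R = -9/10. Decomposition: (3/10)/(x - 3) - ((3/10)x + 9/10)/(x² + 1). Integrate: linear → ln, quadratic → (1/2)ln + arctan: (3/10) ln|(x - 3)| - (3/20) ln(x² + 1) - (9/10) arctan(x) + C


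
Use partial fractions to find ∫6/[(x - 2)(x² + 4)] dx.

Cover-up at x=2: P = 6/(2²+4) = 3/4. Coeff matching: Q = -3/4, R = -3/2. Decomposition: (3/4)/(x - 2) - ((3/4)x + 3/2)/(x² + 4). Integrate: linear → ln, quadratic → (1/2)ln + arctan: (3/4) ln|(x - 2)| - (3/8) ln(x² + 4) - (3/4) arctan(x/2) + C


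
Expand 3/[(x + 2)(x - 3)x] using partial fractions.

Using cover-up method: P = 3/10, Q = 1/5, R = -1/2
Result: (3/10)/(x + 2) + (1/5)/(x - 3) - (1/2)/x


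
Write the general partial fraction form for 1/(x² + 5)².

Repeated quadratic factor: (αx + β)/(x² + 5) + (γx + δ)/(x² + 5)²


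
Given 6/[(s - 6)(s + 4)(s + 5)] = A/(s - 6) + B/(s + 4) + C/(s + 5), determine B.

Cover-up at s = -4: B = 6/[(-4 - 6)(-4 + 5)] = 6/[(-10)(1)] = -6/10 = -3/5


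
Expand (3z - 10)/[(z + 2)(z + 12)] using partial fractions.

At z=-2: P = (3·(-2) - 10)/(-2 + 12) = -8/5. At z=-12: Q = (3·(-12) - 10)/(-12 + 2) = 23/5
Result: (-8/5)/(z + 2) + (23/5)/(z + 12)


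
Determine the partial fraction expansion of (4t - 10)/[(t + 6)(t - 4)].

At t=-6: A = (4·(-6) - 10)/(-6 - 4) = 17/5. At t=4: B = (4·4 - 10)/(4 + 6) = 3/5
Result: (17/5)/(t + 6) + (3/5)/(t - 4)


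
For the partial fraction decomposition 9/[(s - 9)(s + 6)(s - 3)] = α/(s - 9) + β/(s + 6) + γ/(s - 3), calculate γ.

Cover-up at s = 3: γ = 9/[(3 - 9)(3 + 6)] = 9/[(-6)(9)] = -9/54 = -1/6


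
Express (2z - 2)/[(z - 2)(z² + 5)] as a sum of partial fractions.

At z=2: α = (2·2 - 2)/(2² + 5) = 2/9. β = -α = -2/9, γ = 2 - 2·α = 14/9
Result: (2/9)/(z - 2) - ((2/9)z - 14/9)/(z² + 5)


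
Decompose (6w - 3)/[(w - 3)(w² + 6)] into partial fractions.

At w=3: α = (6·3 - 3)/(3² + 6) = 1. β = -α = -1, γ = 6 - 3·α = 3
Result: 1/(w - 3) - (w - 3)/(w² + 6)


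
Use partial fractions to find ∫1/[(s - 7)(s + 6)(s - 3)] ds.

Cover-up: P = 1/52, Q = 1/117, R = -1/36. Decomposition: (1/52)/(s - 7) + (1/117)/(s + 6) - (1/36)/(s - 3). Integrate each term: (1/52) ln|(s - 7)| + (1/117) ln|(s + 6)| - (1/36) ln|(s - 3)| + C


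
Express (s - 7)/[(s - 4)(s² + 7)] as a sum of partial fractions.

At s=4: α = (1·4 - 7)/(4² + 7) = -3/23. β = -α = 3/23, γ = 1 - 4·α = 35/23
Result: (-3/23)/(s - 4) + ((3/23)s + 35/23)/(s² + 7)


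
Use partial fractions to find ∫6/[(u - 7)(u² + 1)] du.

Cover-up at u=7: α = 6/(7²+1) = 3/25. Coeff matching: β = -3/25, γ = -21/25. Decomposition: (3/25)/(u - 7) - ((3/25)u + 21/25)/(u² + 1). Integrate: linear → ln, quadratic → (1/2)ln + arctan: (3/25) ln|(u - 7)| - (3/50) ln(u² + 1) - (21/25) arctan(u) + C


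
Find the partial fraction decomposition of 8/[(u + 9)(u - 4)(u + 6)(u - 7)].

Using Heaviside cover-up: (-1/78)/(u + 9) - (4/195)/(u - 4) + (4/195)/(u + 6) + (1/78)/(u - 7)


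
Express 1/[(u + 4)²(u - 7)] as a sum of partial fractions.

Cover-up at u=7: γ = 1/(7 + 4)² = 1/121. Cover-up at u=-4: β = 1/(-4 - 7) = -1/11. Comparing u² coeff: α = -γ = -1/121
Result: (-1/121)/(u + 4) - (1/11)/(u + 4)² + (1/121)/(u - 7)


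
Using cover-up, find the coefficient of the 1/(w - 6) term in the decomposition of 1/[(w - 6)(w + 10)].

Cover (w - 6), set w=6: 1/((w + 10) at w=6) = 1/(16) = 1/16


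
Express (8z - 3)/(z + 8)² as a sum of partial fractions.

(8z - 3) = P(z + 8) + Q. At z = -8: Q = 8·(-8) - 3 = -67. Coeff of z: P = 8
Result: 8/(z + 8) - 67/(z + 8)²


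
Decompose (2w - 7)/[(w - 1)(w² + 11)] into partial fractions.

At w=1: A = (2·1 - 7)/(1² + 11) = -5/12. B = -A = 5/12, C = 2 - 1·A = 29/12
Result: (-5/12)/(w - 1) + ((5/12)w + 29/12)/(w² + 11)


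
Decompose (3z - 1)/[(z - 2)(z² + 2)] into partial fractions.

At z=2: A = (3·2 - 1)/(2² + 2) = 5/6. B = -A = -5/6, C = 3 - 2·A = 4/3
Result: (5/6)/(z - 2) - ((5/6)z - 4/3)/(z² + 2)


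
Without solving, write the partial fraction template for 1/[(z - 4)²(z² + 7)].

Repeated linear + quadratic: P/(z - 4) + Q/(z - 4)² + (Rz + S)/(z² + 7)


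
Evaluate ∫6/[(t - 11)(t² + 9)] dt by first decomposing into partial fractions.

Cover-up at t=11: A = 6/(11²+9) = 3/65. Coeff matching: B = -3/65, C = -33/65. Decomposition: (3/65)/(t - 11) - ((3/65)t + 33/65)/(t² + 9). Integrate: linear → ln, quadratic → (1/2)ln + arctan: (3/65) ln|(t - 11)| - (3/130) ln(t² + 9) - (11/65) arctan(t/3) + C


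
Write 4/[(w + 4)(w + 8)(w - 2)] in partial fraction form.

Using cover-up method: P = -1/6, Q = 1/10, R = 1/15
Result: (-1/6)/(w + 4) + (1/10)/(w + 8) + (1/15)/(w - 2)


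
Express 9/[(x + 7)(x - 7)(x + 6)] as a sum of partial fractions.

Using cover-up method: α = 9/14, β = 9/182, γ = -9/13
Result: (9/14)/(x + 7) + (9/182)/(x - 7) - (9/13)/(x + 6)


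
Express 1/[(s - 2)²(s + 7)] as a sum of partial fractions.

Cover-up at s=-7: C = 1/(-7 - 2)² = 1/81. Cover-up at s=2: B = 1/(2 + 7) = 1/9. Comparing s² coeff: A = -C = -1/81
Result: (-1/81)/(s - 2) + (1/9)/(s - 2)² + (1/81)/(s + 7)


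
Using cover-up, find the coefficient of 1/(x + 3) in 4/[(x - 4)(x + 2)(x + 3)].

Cover (x + 3), set x=-3: 4/[(-3 - 4)(-3 + 2)] = 4/7


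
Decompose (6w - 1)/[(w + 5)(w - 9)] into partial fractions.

At w=-5: α = (6·(-5) - 1)/(-5 - 9) = 31/14. At w=9: β = (6·9 - 1)/(9 + 5) = 53/14
Result: (31/14)/(w + 5) + (53/14)/(w - 9)


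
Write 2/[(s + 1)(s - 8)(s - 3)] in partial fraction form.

Using cover-up method: A = 1/18, B = 2/45, C = -1/10
Result: (1/18)/(s + 1) + (2/45)/(s - 8) - (1/10)/(s - 3)


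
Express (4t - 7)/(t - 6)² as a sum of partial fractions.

(4t - 7) = A(t - 6) + B. At t = 6: B = 4·6 - 7 = 17. Coeff of t: A = 4
Result: 4/(t - 6) + 17/(t - 6)²


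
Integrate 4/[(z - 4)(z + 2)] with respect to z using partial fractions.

Decompose: 4/[(z - 4)(z + 2)] = (2/3)/(z - 4) - (2/3)/(z + 2). Integrate each term: (2/3) ln|(z - 4)| - (2/3) ln|(z + 2)| + C


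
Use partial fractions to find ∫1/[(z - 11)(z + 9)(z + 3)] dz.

Cover-up: A = 1/280, B = 1/120, C = -1/84. Decomposition: (1/280)/(z - 11) + (1/120)/(z + 9) - (1/84)/(z + 3). Integrate each term: (1/280) ln|(z - 11)| + (1/120) ln|(z + 9)| - (1/84) ln|(z + 3)| + C


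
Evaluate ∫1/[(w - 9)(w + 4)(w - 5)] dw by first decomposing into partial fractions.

Cover-up: P = 1/52, Q = 1/117, R = -1/36. Decomposition: (1/52)/(w - 9) + (1/117)/(w + 4) - (1/36)/(w - 5). Integrate each term: (1/52) ln|(w - 9)| + (1/117) ln|(w + 4)| - (1/36) ln|(w - 5)| + C


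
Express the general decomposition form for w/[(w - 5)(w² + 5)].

Linear + irreducible quadratic: A/(w - 5) + (Bw + C)/(w² + 5)


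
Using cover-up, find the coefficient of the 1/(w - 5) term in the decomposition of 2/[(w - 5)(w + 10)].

Cover (w - 5), set w=5: 2/((w + 10) at w=5) = 2/(15) = 2/15


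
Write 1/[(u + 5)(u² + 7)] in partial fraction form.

Cover-up at u = -5: P = 1/((-5)² + 7) = 1/32. Then Q = -P = -1/32, R = -P·(0 - 5) = 5/32
Result: (1/32)/(u + 5) - ((1/32)u - 5/32)/(u² + 7)


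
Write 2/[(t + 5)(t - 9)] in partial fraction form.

2/(t + 5)(t - 9) = P/(t + 5) + Q/(t - 9). P = 2/(-5 - 9) = -1/7, Q = 2/(9 + 5) = 1/7
Result: (-1/7)/(t + 5) + (1/7)/(t - 9)


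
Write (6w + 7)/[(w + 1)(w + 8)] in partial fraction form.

At w=-1: P = (6·(-1) + 7)/(-1 + 8) = 1/7. At w=-8: Q = (6·(-8) + 7)/(-8 + 1) = 41/7
Result: (1/7)/(w + 1) + (41/7)/(w + 8)


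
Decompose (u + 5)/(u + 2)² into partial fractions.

(u + 5) = A(u + 2) + B. At u = -2: B = 1·(-2) + 5 = 3. Coeff of u: A = 1
Result: 1/(u + 2) + 3/(u + 2)²


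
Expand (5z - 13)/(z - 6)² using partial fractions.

(5z - 13) = α(z - 6) + β. At z = 6: β = 5·6 - 13 = 17. Coeff of z: α = 5
Result: 5/(z - 6) + 17/(z - 6)²


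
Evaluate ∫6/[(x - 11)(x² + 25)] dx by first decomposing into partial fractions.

Cover-up at x=11: A = 6/(11²+25) = 3/73. Coeff matching: B = -3/73, C = -33/73. Decomposition: (3/73)/(x - 11) - ((3/73)x + 33/73)/(x² + 25). Integrate: linear → ln, quadratic → (1/2)ln + arctan: (3/73) ln|(x - 11)| - (3/146) ln(x² + 25) - (33/365) arctan(x/5) + C


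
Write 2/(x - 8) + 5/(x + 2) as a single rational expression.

Common denominator (x - 8)(x + 2). Numerator: 2(x + 2) + 5(x - 8) = (2x + 4) + (5x - 40) = 7x - 36
Result: (7x - 36)/[(x - 8)(x + 2)]


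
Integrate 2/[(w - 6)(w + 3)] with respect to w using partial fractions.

Decompose: 2/[(w - 6)(w + 3)] = (2/9)/(w - 6) - (2/9)/(w + 3). Integrate each term: (2/9) ln|(w - 6)| - (2/9) ln|(w + 3)| + C


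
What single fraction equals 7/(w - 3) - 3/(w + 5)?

Common denominator (w - 3)(w + 5). Numerator: 7(w + 5) - 3(w - 3) = (7w + 35) - (3w - 9) = 4w + 44
Result: (4w + 44)/[(w - 3)(w + 5)]


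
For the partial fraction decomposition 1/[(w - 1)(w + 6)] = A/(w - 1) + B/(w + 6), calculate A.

Cover-up at w = 1: A = 1/(1 + 6) = 1/7


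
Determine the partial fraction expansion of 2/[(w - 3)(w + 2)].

2/(w - 3)(w + 2) = α/(w - 3) + β/(w + 2). α = 2/(3 + 2) = 2/5, β = 2/(-2 - 3) = -2/5
Result: (2/5)/(w - 3) - (2/5)/(w + 2)


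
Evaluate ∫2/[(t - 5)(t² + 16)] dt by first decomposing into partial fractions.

Cover-up at t=5: A = 2/(5²+16) = 2/41. Coeff matching: B = -2/41, C = -10/41. Decomposition: (2/41)/(t - 5) - ((2/41)t + 10/41)/(t² + 16). Integrate: linear → ln, quadratic → (1/2)ln + arctan: (2/41) ln|(t - 5)| - (1/41) ln(t² + 16) - (5/82) arctan(t/4) + C


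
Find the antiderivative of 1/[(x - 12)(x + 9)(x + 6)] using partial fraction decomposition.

Cover-up: P = 1/378, Q = 1/63, R = -1/54. Decomposition: (1/378)/(x - 12) + (1/63)/(x + 9) - (1/54)/(x + 6). Integrate each term: (1/378) ln|(x - 12)| + (1/63) ln|(x + 9)| - (1/54) ln|(x + 6)| + C


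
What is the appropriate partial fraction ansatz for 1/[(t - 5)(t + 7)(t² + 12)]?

Two linear + quadratic: A/(t - 5) + B/(t + 7) + (Ct + D)/(t² + 12)


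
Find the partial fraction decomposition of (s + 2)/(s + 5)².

(s + 2) = P(s + 5) + Q. At s = -5: Q = 1·(-5) + 2 = -3. Coeff of s: P = 1
Result: 1/(s + 5) - 3/(s + 5)²


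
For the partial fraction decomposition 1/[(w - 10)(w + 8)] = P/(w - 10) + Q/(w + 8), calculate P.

Cover-up at w = 10: P = 1/(10 + 8) = 1/18


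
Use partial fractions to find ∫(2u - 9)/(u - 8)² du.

Decompose: α = 2, β = 2·8 - 9 = 7, so (2u - 9)/(u - 8)² = 2/(u - 8) + 7/(u - 8)². Integrate: ∫ α/(u - 8) du = 2 ln|(u - 8)|; ∫ β/(u - 8)² du = -7/(u - 8). Sum: 2 ln|(u - 8)| - 7/(u - 8) + C


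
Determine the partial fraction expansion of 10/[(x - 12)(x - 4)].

10/(x - 12)(x - 4) = P/(x - 12) + Q/(x - 4). P = 10/(12 - 4) = 5/4, Q = 10/(4 - 12) = -5/4
Result: (5/4)/(x - 12) - (5/4)/(x - 4)


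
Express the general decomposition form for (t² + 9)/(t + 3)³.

Repeated linear factor (power 3): P/(t + 3) + Q/(t + 3)² + R/(t + 3)³


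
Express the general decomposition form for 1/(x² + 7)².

Repeated quadratic factor: (αx + β)/(x² + 7) + (γx + δ)/(x² + 7)²


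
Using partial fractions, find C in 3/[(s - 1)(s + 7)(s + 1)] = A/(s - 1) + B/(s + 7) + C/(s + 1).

Cover-up at s = -1: C = 3/[(-1 - 1)(-1 + 7)] = 3/[(-2)(6)] = -3/12 = -1/4


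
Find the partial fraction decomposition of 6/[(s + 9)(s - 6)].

6/(s + 9)(s - 6) = P/(s + 9) + Q/(s - 6). P = 6/(-9 - 6) = -2/5, Q = 6/(6 + 9) = 2/5
Result: (-2/5)/(s + 9) + (2/5)/(s - 6)


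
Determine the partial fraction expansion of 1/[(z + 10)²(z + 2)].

Cover-up at z=-2: R = 1/(-2 + 10)² = 1/64. Cover-up at z=-10: Q = 1/(-10 + 2) = -1/8. Comparing z² coeff: P = -R = -1/64
Result: (-1/64)/(z + 10) - (1/8)/(z + 10)² + (1/64)/(z + 2)


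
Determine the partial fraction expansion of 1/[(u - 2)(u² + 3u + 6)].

Cover-up at u = 2: P = 1/(2² + 3·2 + 6) = 1/16. Then Q = -P = -1/16, R = -P·(3 + 2) = -5/16
Result: (1/16)/(u - 2) - ((1/16)u + 5/16)/(u² + 3u + 6)


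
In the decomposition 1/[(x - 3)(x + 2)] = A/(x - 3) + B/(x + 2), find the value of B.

Cover-up at x = -2: B = 1/(-2 - 3) = -1/5


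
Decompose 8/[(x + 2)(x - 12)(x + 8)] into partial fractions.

Using cover-up method: α = -2/21, β = 1/35, γ = 1/15
Result: (-2/21)/(x + 2) + (1/35)/(x - 12) + (1/15)/(x + 8)


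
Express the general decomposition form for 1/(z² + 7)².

Repeated quadratic factor: (Az + B)/(z² + 7) + (Cz + D)/(z² + 7)²


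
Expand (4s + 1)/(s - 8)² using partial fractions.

(4s + 1) = α(s - 8) + β. At s = 8: β = 4·8 + 1 = 33. Coeff of s: α = 4
Result: 4/(s - 8) + 33/(s - 8)²


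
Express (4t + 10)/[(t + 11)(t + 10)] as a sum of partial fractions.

At t=-11: P = (4·(-11) + 10)/(-11 + 10) = 34. At t=-10: Q = (4·(-10) + 10)/(-10 + 11) = -30
Result: 34/(t + 11) - 30/(t + 10)


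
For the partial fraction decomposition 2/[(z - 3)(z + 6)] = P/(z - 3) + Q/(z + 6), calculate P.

Cover-up at z = 3: P = 2/(3 + 6) = 2/9


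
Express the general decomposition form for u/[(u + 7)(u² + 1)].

Linear + irreducible quadratic: α/(u + 7) + (βu + γ)/(u² + 1)


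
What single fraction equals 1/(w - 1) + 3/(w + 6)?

Common denominator (w - 1)(w + 6). Numerator: 1(w + 6) + 3(w - 1) = (w + 6) + (3w - 3) = 4w + 3
Result: (4w + 3)/[(w - 1)(w + 6)]


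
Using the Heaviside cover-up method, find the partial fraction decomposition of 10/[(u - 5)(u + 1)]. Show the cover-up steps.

Cover (u - 5): set u=5, get P = 10/(5 + 1) = 5/3. Cover (u + 1): set u=-1, get Q = 10/(-1 - 5) = -5/3.
Result: (5/3)/(u - 5) - (5/3)/(u + 1)


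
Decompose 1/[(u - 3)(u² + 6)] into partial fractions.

Cover-up at u = 3: A = 1/(3² + 6) = 1/15. Then B = -A = -1/15, C = -A·(0 + 3) = -1/5
Result: (1/15)/(u - 3) - ((1/15)u + 1/5)/(u² + 6)


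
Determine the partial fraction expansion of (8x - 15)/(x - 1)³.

(8x - 15) = P(x - 1)² + Q(x - 1) + R. At x = 1: R = 8·1 - 15 = -7. Coefficients: P = 0, Q = 8
Result: 8/(x - 1)² - 7/(x - 1)³


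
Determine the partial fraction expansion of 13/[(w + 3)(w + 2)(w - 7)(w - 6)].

Using Heaviside cover-up: (-13/90)/(w + 3) + (13/72)/(w + 2) + (13/90)/(w - 7) - (13/72)/(w - 6)


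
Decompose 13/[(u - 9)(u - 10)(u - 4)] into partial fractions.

Using cover-up method: P = -13/5, Q = 13/6, R = 13/30
Result: (-13/5)/(u - 9) + (13/6)/(u - 10) + (13/30)/(u - 4)


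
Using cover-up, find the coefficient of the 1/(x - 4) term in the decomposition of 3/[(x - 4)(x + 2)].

Cover (x - 4), set x=4: 3/((x + 2) at x=4) = 3/(6) = 1/2


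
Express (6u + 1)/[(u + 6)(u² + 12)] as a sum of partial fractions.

At u=-6: A = (6·(-6) + 1)/((-6)² + 12) = -35/48. B = -A = 35/48, C = 6 - (-6)·A = 13/8
Result: (-35/48)/(u + 6) + ((35/48)u + 13/8)/(u² + 12)


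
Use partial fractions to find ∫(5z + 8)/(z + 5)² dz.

Decompose: α = 5, β = 5·(-5) + 8 = -17, so (5z + 8)/(z + 5)² = 5/(z + 5) - 17/(z + 5)². Integrate: ∫ α/(z + 5) dz = 5 ln|(z + 5)|; ∫ β/(z + 5)² dz = 17/(z + 5). Sum: 5 ln|(z + 5)| + 17/(z + 5) + C


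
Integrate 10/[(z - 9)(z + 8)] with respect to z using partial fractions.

Decompose: 10/[(z - 9)(z + 8)] = (10/17)/(z - 9) - (10/17)/(z + 8). Integrate each term: (10/17) ln|(z - 9)| - (10/17) ln|(z + 8)| + C


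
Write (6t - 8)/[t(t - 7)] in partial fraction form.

At t=0: A = (6·0 - 8)/(0 - 7) = 8/7. At t=7: B = (6·7 - 8)/(7 - 0) = 34/7
Result: (8/7)/t + (34/7)/(t - 7)


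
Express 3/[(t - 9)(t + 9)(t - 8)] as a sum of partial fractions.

Using cover-up method: P = 1/6, Q = 1/102, R = -3/17
Result: (1/6)/(t - 9) + (1/102)/(t + 9) - (3/17)/(t - 8)


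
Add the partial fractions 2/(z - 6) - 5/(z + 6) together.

Common denominator (z - 6)(z + 6). Numerator: 2(z + 6) - 5(z - 6) = (2z + 12) - (5z - 30) = -3z + 42
Result: (-3z + 42)/[(z - 6)(z + 6)]


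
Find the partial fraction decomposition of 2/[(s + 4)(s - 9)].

2/(s + 4)(s - 9) = α/(s + 4) + β/(s - 9). α = 2/(-4 - 9) = -2/13, β = 2/(9 + 4) = 2/13
Result: (-2/13)/(s + 4) + (2/13)/(s - 9)


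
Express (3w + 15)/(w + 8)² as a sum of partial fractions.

(3w + 15) = A(w + 8) + B. At w = -8: B = 3·(-8) + 15 = -9. Coeff of w: A = 3
Result: 3/(w + 8) - 9/(w + 8)²


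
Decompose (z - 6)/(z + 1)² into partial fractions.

(z - 6) = α(z + 1) + β. At z = -1: β = 1·(-1) - 6 = -7. Coeff of z: α = 1
Result: 1/(z + 1) - 7/(z + 1)²


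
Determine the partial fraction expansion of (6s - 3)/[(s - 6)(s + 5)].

At s=6: P = (6·6 - 3)/(6 + 5) = 3. At s=-5: Q = (6·(-5) - 3)/(-5 - 6) = 3
Result: 3/(s - 6) + 3/(s + 5)


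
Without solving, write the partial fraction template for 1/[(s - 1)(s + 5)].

Distinct linear factors: P/(s - 1) + Q/(s + 5)


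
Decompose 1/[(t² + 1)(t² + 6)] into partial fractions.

Coefficient matching gives α = γ = 0, β = 1/(6-1) = 1/5, δ = -β = -1/5
Result: (1/5)/(t² + 1) - (1/5)/(t² + 6)


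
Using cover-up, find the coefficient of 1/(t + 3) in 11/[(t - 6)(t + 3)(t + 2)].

Cover (t + 3), set t=-3: 11/[(-3 - 6)(-3 + 2)] = 11/9


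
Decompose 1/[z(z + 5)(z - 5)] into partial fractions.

Using cover-up method: P = -1/25, Q = 1/50, R = 1/50
Result: (-1/25)/z + (1/50)/(z + 5) + (1/50)/(z - 5)


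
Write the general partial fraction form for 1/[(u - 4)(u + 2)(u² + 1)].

Two linear + quadratic: A/(u - 4) + B/(u + 2) + (Cu + D)/(u² + 1)


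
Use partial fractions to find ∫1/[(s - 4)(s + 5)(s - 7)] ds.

Cover-up: A = -1/27, B = 1/108, C = 1/36. Decomposition: (-1/27)/(s - 4) + (1/108)/(s + 5) + (1/36)/(s - 7). Integrate each term: (-1/27) ln|(s - 4)| + (1/108) ln|(s + 5)| + (1/36) ln|(s - 7)| + C


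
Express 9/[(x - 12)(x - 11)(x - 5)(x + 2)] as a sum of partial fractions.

Using Heaviside cover-up: (9/98)/(x - 12) - (3/26)/(x - 11) + (3/98)/(x - 5) - (9/1274)/(x + 2)


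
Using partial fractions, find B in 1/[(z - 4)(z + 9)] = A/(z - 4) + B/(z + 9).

Cover-up at z = -9: B = 1/(-9 - 4) = -1/13


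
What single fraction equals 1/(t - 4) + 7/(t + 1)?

Common denominator (t - 4)(t + 1). Numerator: 1(t + 1) + 7(t - 4) = (t + 1) + (7t - 28) = 8t - 27
Result: (8t - 27)/[(t - 4)(t + 1)]


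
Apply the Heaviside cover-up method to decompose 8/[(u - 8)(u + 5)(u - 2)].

Cover (u - 8), u=8: α = 8/[(8 + 5)(8 - 2)] = 4/39. Cover (u + 5), u=-5: β = 8/[(-5 - 8)(-5 - 2)] = 8/91. Cover (u - 2), u=2: γ = 8/[(2 - 8)(2 + 5)] = -4/21.
Result: (4/39)/(u - 8) + (8/91)/(u + 5) - (4/21)/(u - 2)


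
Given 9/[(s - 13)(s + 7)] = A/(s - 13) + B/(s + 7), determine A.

Cover-up at s = 13: A = 9/(13 + 7) = 9/20


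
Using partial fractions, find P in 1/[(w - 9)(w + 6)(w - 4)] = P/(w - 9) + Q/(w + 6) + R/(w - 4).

Cover-up at w = 9: P = 1/[(9 + 6)(9 - 4)] = 1/[(15)(5)] = 1/75


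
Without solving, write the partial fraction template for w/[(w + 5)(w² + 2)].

Linear + irreducible quadratic: α/(w + 5) + (βw + γ)/(w² + 2)


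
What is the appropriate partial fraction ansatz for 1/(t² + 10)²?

Repeated quadratic factor: (At + B)/(t² + 10) + (Ct + D)/(t² + 10)²


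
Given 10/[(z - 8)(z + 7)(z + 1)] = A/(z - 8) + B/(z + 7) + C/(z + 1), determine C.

Cover-up at z = -1: C = 10/[(-1 - 8)(-1 + 7)] = 10/[(-9)(6)] = -10/54 = -5/27


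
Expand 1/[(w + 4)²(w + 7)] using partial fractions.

Cover-up at w=-7: γ = 1/(-7 + 4)² = 1/9. Cover-up at w=-4: β = 1/(-4 + 7) = 1/3. Comparing w² coeff: α = -γ = -1/9
Result: (-1/9)/(w + 4) + (1/3)/(w + 4)² + (1/9)/(w + 7)


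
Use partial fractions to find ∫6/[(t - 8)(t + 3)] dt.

Decompose: 6/[(t - 8)(t + 3)] = (6/11)/(t - 8) - (6/11)/(t + 3). Integrate each term: (6/11) ln|(t - 8)| - (6/11) ln|(t + 3)| + C


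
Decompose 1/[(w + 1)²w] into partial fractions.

Cover-up at w=0: R = 1/(0 + 1)² = 1. Cover-up at w=-1: Q = 1/(-1 - 0) = -1. Comparing w² coeff: P = -R = -1
Result: -1/(w + 1) - 1/(w + 1)² + 1/w


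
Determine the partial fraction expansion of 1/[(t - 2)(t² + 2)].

Cover-up at t = 2: α = 1/(2² + 2) = 1/6. Then β = -α = -1/6, γ = -α·(0 + 2) = -1/3
Result: (1/6)/(t - 2) - ((1/6)t + 1/3)/(t² + 2)


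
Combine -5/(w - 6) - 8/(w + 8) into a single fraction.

Common denominator (w - 6)(w + 8). Numerator: -5(w + 8) - 8(w - 6) = (-5w - 40) - (8w - 48) = -13w + 8
Result: (-13w + 8)/[(w - 6)(w + 8)]


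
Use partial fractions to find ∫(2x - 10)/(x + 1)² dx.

Decompose: P = 2, Q = 2·(-1) - 10 = -12, so (2x - 10)/(x + 1)² = 2/(x + 1) - 12/(x + 1)². Integrate: ∫ P/(x + 1) dx = 2 ln|(x + 1)|; ∫ Q/(x + 1)² dx = 12/(x + 1). Sum: 2 ln|(x + 1)| + 12/(x + 1) + C


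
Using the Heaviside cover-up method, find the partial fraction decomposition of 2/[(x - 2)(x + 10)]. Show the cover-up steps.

Cover (x - 2): set x=2, get A = 2/(2 + 10) = 1/6. Cover (x + 10): set x=-10, get B = 2/(-10 - 2) = -1/6.
Result: (1/6)/(x - 2) - (1/6)/(x + 10)


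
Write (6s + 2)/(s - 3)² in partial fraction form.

(6s + 2) = P(s - 3) + Q. At s = 3: Q = 6·3 + 2 = 20. Coeff of s: P = 6
Result: 6/(s - 3) + 20/(s - 3)²


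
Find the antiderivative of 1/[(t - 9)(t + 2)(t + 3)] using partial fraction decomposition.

Cover-up: α = 1/132, β = -1/11, γ = 1/12. Decomposition: (1/132)/(t - 9) - (1/11)/(t + 2) + (1/12)/(t + 3). Integrate each term: (1/132) ln|(t - 9)| - (1/11) ln|(t + 2)| + (1/12) ln|(t + 3)| + C


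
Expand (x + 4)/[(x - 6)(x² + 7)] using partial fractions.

At x=6: α = (1·6 + 4)/(6² + 7) = 10/43. β = -α = -10/43, γ = 1 - 6·α = -17/43
Result: (10/43)/(x - 6) - ((10/43)x + 17/43)/(x² + 7)


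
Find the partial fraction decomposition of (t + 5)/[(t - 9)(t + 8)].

At t=9: A = (1·9 + 5)/(9 + 8) = 14/17. At t=-8: B = (1·(-8) + 5)/(-8 - 9) = 3/17
Result: (14/17)/(t - 9) + (3/17)/(t + 8)


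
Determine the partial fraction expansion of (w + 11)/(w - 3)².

(w + 11) = P(w - 3) + Q. At w = 3: Q = 1·3 + 11 = 14. Coeff of w: P = 1
Result: 1/(w - 3) + 14/(w - 3)²


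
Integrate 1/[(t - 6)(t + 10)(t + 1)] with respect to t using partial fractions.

Cover-up: α = 1/112, β = 1/144, γ = -1/63. Decomposition: (1/112)/(t - 6) + (1/144)/(t + 10) - (1/63)/(t + 1). Integrate each term: (1/112) ln|(t - 6)| + (1/144) ln|(t + 10)| - (1/63) ln|(t + 1)| + C


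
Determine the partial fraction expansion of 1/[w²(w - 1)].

Cover-up at w=1: R = 1/(1 - 0)² = 1. Cover-up at w=0: Q = 1/(0 - 1) = -1. Comparing w² coeff: P = -R = -1
Result: -1/w - 1/w² + 1/(w - 1)


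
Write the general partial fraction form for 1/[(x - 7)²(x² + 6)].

Repeated linear + quadratic: P/(x - 7) + Q/(x - 7)² + (Rx + S)/(x² + 6)


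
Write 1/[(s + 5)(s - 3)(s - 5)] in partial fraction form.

Using cover-up method: P = 1/80, Q = -1/16, R = 1/20
Result: (1/80)/(s + 5) - (1/16)/(s - 3) + (1/20)/(s - 5)


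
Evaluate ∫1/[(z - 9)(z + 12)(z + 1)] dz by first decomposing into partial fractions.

Cover-up: A = 1/210, B = 1/231, C = -1/110. Decomposition: (1/210)/(z - 9) + (1/231)/(z + 12) - (1/110)/(z + 1). Integrate each term: (1/210) ln|(z - 9)| + (1/231) ln|(z + 12)| - (1/110) ln|(z + 1)| + C


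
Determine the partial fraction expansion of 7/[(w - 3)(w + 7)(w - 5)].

Using cover-up method: A = -7/20, B = 7/120, C = 7/24
Result: (-7/20)/(w - 3) + (7/120)/(w + 7) + (7/24)/(w - 5)


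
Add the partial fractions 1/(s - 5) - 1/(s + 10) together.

Common denominator (s - 5)(s + 10). Numerator: 1(s + 10) - 1(s - 5) = (s + 10) - (s - 5) = 15
Result: (15)/[(s - 5)(s + 10)]


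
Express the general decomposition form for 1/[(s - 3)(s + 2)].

Distinct linear factors: α/(s - 3) + β/(s + 2)


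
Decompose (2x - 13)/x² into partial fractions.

(2x - 13) = Ax + B. At x = 0: B = 2·0 - 13 = -13. Coeff of x: A = 2
Result: 2/x - 13/x²


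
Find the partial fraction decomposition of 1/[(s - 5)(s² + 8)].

Cover-up at s = 5: P = 1/(5² + 8) = 1/33. Then Q = -P = -1/33, R = -P·(0 + 5) = -5/33
Result: (1/33)/(s - 5) - ((1/33)s + 5/33)/(s² + 8)


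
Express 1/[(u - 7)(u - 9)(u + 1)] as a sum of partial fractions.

Using cover-up method: α = -1/16, β = 1/20, γ = 1/80
Result: (-1/16)/(u - 7) + (1/20)/(u - 9) + (1/80)/(u + 1)
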